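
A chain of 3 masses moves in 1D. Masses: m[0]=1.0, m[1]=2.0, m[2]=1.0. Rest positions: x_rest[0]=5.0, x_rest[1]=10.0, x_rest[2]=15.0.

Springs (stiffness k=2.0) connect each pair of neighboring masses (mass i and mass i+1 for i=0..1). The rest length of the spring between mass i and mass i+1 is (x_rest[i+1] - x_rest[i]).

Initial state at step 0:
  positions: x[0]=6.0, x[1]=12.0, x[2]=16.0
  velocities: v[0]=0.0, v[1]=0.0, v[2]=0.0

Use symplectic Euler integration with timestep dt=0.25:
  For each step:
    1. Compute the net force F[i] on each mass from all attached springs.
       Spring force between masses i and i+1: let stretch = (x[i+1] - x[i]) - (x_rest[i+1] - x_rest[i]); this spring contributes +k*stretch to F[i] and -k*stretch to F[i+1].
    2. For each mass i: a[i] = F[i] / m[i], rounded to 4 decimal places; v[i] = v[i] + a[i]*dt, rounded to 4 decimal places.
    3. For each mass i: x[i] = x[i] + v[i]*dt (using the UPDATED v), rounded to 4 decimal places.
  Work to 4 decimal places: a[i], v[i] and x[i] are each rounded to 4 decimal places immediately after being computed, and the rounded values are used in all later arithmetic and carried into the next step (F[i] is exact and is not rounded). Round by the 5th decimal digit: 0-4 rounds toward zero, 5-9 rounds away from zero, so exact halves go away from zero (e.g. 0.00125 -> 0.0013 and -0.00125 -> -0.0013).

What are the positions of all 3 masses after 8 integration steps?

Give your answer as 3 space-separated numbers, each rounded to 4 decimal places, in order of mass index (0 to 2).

Answer: 6.7092 11.2911 16.7092

Derivation:
Step 0: x=[6.0000 12.0000 16.0000] v=[0.0000 0.0000 0.0000]
Step 1: x=[6.1250 11.8750 16.1250] v=[0.5000 -0.5000 0.5000]
Step 2: x=[6.3438 11.6563 16.3438] v=[0.8750 -0.8750 0.8750]
Step 3: x=[6.6016 11.3985 16.6016] v=[1.0313 -1.0313 1.0313]
Step 4: x=[6.8341 11.1661 16.8341] v=[0.9298 -0.9298 0.9298]
Step 5: x=[6.9831 11.0172 16.9831] v=[0.5958 -0.5958 0.5958]
Step 6: x=[7.0113 10.9890 17.0113] v=[0.1129 -0.1129 0.1129]
Step 7: x=[6.9117 11.0886 16.9117] v=[-0.3983 0.3983 -0.3983]
Step 8: x=[6.7092 11.2911 16.7092] v=[-0.8099 0.8099 -0.8099]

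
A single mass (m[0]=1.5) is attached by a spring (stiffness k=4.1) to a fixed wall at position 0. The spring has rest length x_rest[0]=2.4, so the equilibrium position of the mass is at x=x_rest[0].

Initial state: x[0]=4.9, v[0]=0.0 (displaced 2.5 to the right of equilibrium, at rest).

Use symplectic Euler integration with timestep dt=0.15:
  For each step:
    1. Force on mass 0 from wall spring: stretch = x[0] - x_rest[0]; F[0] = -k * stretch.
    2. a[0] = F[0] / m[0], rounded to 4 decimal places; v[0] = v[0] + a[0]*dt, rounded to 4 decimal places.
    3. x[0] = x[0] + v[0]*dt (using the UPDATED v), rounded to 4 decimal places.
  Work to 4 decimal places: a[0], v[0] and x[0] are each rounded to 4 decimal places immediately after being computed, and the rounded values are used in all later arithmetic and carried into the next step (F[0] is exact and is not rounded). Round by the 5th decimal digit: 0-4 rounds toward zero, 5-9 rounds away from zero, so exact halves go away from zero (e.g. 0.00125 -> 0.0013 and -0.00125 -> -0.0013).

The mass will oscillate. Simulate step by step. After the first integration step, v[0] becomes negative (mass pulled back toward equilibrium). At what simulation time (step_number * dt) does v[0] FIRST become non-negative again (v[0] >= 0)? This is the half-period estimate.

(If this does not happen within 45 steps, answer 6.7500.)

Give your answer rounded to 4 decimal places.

Answer: 1.9500

Derivation:
Step 0: x=[4.9000] v=[0.0000]
Step 1: x=[4.7463] v=[-1.0250]
Step 2: x=[4.4483] v=[-1.9870]
Step 3: x=[4.0243] v=[-2.8268]
Step 4: x=[3.5004] v=[-3.4928]
Step 5: x=[2.9088] v=[-3.9440]
Step 6: x=[2.2859] v=[-4.1526]
Step 7: x=[1.6700] v=[-4.1058]
Step 8: x=[1.0990] v=[-3.8065]
Step 9: x=[0.6080] v=[-3.2731]
Step 10: x=[0.2272] v=[-2.5384]
Step 11: x=[-0.0199] v=[-1.6476]
Step 12: x=[-0.1182] v=[-0.6554]
Step 13: x=[-0.0616] v=[0.3771]
First v>=0 after going negative at step 13, time=1.9500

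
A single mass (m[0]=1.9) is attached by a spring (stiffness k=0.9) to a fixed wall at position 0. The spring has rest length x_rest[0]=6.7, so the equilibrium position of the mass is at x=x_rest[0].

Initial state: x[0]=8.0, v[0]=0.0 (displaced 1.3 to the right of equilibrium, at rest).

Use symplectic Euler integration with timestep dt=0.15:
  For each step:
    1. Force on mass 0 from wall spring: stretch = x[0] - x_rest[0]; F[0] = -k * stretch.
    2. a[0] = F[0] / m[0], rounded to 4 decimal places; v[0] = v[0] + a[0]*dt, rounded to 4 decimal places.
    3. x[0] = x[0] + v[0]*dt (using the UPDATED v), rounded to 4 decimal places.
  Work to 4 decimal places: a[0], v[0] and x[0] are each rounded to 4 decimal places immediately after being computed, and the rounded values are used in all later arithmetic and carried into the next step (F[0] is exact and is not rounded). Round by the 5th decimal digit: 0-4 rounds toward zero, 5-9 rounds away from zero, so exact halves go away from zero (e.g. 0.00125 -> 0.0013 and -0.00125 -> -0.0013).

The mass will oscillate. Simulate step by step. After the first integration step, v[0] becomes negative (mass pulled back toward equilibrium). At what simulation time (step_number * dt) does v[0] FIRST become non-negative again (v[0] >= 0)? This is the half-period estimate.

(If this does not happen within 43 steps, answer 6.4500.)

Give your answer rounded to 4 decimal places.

Answer: 4.6500

Derivation:
Step 0: x=[8.0000] v=[0.0000]
Step 1: x=[7.9861] v=[-0.0924]
Step 2: x=[7.9585] v=[-0.1838]
Step 3: x=[7.9175] v=[-0.2732]
Step 4: x=[7.8635] v=[-0.3597]
Step 5: x=[7.7971] v=[-0.4424]
Step 6: x=[7.7190] v=[-0.5204]
Step 7: x=[7.6301] v=[-0.5928]
Step 8: x=[7.5313] v=[-0.6589]
Step 9: x=[7.4236] v=[-0.7180]
Step 10: x=[7.3082] v=[-0.7694]
Step 11: x=[7.1863] v=[-0.8126]
Step 12: x=[7.0592] v=[-0.8472]
Step 13: x=[6.9283] v=[-0.8727]
Step 14: x=[6.7950] v=[-0.8889]
Step 15: x=[6.6606] v=[-0.8957]
Step 16: x=[6.5267] v=[-0.8929]
Step 17: x=[6.3946] v=[-0.8806]
Step 18: x=[6.2658] v=[-0.8589]
Step 19: x=[6.1416] v=[-0.8280]
Step 20: x=[6.0234] v=[-0.7883]
Step 21: x=[5.9124] v=[-0.7402]
Step 22: x=[5.8098] v=[-0.6842]
Step 23: x=[5.7167] v=[-0.6209]
Step 24: x=[5.6341] v=[-0.5510]
Step 25: x=[5.5628] v=[-0.4753]
Step 26: x=[5.5036] v=[-0.3945]
Step 27: x=[5.4572] v=[-0.3095]
Step 28: x=[5.4240] v=[-0.2212]
Step 29: x=[5.4044] v=[-0.1305]
Step 30: x=[5.3986] v=[-0.0384]
Step 31: x=[5.4067] v=[0.0541]
First v>=0 after going negative at step 31, time=4.6500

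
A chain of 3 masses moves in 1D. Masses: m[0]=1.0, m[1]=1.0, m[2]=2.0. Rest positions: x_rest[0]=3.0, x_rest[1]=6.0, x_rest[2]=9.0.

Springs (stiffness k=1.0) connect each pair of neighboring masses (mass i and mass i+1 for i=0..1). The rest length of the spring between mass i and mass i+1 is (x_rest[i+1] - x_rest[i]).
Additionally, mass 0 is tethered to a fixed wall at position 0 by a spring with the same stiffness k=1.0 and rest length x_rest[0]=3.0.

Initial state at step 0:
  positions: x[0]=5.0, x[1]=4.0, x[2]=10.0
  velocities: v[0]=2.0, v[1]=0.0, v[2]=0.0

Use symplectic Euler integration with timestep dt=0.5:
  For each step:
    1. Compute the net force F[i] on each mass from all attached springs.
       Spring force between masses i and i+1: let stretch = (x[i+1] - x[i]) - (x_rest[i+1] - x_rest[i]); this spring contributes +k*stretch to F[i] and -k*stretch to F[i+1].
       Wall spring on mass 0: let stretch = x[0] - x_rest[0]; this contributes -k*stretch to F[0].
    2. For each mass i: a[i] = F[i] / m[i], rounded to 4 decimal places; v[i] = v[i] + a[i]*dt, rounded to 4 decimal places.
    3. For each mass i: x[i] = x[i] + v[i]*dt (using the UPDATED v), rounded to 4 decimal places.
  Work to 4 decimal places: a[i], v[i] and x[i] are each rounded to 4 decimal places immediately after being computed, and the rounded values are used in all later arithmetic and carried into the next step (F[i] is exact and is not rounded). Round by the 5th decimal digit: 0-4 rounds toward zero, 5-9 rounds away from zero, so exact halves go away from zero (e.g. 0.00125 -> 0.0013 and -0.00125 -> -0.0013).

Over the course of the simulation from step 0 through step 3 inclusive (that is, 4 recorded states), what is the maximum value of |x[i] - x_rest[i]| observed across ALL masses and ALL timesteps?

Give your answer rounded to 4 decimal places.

Answer: 3.5665

Derivation:
Step 0: x=[5.0000 4.0000 10.0000] v=[2.0000 0.0000 0.0000]
Step 1: x=[4.5000 5.7500 9.6250] v=[-1.0000 3.5000 -0.7500]
Step 2: x=[3.1875 8.1563 9.1406] v=[-2.6250 4.8125 -0.9688]
Step 3: x=[2.3203 9.5665 8.9082] v=[-1.7344 2.8203 -0.4649]
Max displacement = 3.5665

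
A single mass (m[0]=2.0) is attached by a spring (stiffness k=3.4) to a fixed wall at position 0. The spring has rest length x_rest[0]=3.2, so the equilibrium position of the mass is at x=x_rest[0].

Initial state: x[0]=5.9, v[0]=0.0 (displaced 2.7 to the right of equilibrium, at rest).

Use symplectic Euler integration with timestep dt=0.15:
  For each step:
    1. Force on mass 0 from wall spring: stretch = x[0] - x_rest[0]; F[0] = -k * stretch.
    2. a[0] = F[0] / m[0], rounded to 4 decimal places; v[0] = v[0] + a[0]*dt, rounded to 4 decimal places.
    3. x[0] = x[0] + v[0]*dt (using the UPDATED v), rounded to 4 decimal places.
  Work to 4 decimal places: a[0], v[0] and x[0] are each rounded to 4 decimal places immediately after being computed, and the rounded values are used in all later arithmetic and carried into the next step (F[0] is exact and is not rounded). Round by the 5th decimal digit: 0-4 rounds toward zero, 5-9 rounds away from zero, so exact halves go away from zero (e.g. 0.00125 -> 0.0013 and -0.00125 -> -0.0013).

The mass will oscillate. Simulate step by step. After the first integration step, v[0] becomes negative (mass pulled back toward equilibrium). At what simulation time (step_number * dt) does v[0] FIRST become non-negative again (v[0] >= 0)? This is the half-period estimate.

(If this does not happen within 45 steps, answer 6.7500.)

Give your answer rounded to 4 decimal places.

Answer: 2.5500

Derivation:
Step 0: x=[5.9000] v=[0.0000]
Step 1: x=[5.7967] v=[-0.6885]
Step 2: x=[5.5941] v=[-1.3507]
Step 3: x=[5.2999] v=[-1.9612]
Step 4: x=[4.9254] v=[-2.4967]
Step 5: x=[4.4849] v=[-2.9367]
Step 6: x=[3.9953] v=[-3.2643]
Step 7: x=[3.4752] v=[-3.4671]
Step 8: x=[2.9446] v=[-3.5373]
Step 9: x=[2.4238] v=[-3.4722]
Step 10: x=[1.9327] v=[-3.2743]
Step 11: x=[1.4900] v=[-2.9511]
Step 12: x=[1.1127] v=[-2.5151]
Step 13: x=[0.8153] v=[-1.9828]
Step 14: x=[0.6091] v=[-1.3747]
Step 15: x=[0.5020] v=[-0.7140]
Step 16: x=[0.4981] v=[-0.0260]
Step 17: x=[0.5976] v=[0.6630]
First v>=0 after going negative at step 17, time=2.5500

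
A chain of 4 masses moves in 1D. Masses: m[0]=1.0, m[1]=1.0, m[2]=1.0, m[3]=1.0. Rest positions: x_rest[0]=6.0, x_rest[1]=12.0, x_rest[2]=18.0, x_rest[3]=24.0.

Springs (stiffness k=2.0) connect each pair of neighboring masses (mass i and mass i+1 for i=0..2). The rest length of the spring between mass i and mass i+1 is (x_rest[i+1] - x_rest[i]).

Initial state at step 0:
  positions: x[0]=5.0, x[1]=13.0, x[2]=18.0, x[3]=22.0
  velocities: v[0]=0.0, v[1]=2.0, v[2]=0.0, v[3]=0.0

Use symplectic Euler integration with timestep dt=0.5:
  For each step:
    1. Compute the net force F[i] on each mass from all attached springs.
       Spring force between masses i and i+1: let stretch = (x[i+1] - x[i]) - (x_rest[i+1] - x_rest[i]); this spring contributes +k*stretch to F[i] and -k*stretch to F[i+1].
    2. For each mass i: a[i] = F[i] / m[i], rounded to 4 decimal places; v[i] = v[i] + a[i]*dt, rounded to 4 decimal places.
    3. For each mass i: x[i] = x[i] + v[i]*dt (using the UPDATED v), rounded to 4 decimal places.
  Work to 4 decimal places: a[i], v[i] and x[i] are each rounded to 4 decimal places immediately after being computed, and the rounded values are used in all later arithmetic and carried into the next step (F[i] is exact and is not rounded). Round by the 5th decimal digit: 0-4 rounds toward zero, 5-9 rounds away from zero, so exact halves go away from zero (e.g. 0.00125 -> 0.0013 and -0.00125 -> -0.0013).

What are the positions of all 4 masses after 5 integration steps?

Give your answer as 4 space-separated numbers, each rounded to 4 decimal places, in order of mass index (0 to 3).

Answer: 5.3750 13.6250 19.3750 24.6250

Derivation:
Step 0: x=[5.0000 13.0000 18.0000 22.0000] v=[0.0000 2.0000 0.0000 0.0000]
Step 1: x=[6.0000 12.5000 17.5000 23.0000] v=[2.0000 -1.0000 -1.0000 2.0000]
Step 2: x=[7.2500 11.2500 17.2500 24.2500] v=[2.5000 -2.5000 -0.5000 2.5000]
Step 3: x=[7.5000 11.0000 17.5000 25.0000] v=[0.5000 -0.5000 0.5000 1.5000]
Step 4: x=[6.5000 12.2500 18.2500 25.0000] v=[-2.0000 2.5000 1.5000 0.0000]
Step 5: x=[5.3750 13.6250 19.3750 24.6250] v=[-2.2500 2.7500 2.2500 -0.7500]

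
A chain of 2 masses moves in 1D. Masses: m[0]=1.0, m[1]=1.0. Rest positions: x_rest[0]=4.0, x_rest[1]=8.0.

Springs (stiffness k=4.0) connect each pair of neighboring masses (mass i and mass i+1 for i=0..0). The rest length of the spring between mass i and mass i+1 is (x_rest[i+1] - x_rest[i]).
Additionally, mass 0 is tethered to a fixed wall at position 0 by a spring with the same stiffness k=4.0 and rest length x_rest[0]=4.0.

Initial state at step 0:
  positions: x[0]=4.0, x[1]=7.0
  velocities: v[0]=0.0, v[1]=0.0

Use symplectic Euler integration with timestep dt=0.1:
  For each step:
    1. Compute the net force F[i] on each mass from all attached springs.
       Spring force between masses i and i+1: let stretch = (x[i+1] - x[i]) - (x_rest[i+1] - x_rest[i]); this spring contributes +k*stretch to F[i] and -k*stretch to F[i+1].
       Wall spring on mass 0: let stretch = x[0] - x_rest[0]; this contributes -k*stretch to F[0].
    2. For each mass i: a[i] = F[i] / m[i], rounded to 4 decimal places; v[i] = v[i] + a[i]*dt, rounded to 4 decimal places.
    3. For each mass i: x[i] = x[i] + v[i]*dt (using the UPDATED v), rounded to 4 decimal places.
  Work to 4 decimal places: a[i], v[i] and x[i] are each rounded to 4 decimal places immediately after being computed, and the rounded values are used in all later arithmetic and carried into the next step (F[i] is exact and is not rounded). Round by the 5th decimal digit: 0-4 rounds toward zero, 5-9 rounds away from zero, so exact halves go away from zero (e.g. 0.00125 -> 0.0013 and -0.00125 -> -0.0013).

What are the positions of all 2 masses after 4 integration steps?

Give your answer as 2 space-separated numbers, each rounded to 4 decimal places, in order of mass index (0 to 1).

Step 0: x=[4.0000 7.0000] v=[0.0000 0.0000]
Step 1: x=[3.9600 7.0400] v=[-0.4000 0.4000]
Step 2: x=[3.8848 7.1168] v=[-0.7520 0.7680]
Step 3: x=[3.7835 7.2243] v=[-1.0131 1.0752]
Step 4: x=[3.6685 7.3542] v=[-1.1502 1.2989]

Answer: 3.6685 7.3542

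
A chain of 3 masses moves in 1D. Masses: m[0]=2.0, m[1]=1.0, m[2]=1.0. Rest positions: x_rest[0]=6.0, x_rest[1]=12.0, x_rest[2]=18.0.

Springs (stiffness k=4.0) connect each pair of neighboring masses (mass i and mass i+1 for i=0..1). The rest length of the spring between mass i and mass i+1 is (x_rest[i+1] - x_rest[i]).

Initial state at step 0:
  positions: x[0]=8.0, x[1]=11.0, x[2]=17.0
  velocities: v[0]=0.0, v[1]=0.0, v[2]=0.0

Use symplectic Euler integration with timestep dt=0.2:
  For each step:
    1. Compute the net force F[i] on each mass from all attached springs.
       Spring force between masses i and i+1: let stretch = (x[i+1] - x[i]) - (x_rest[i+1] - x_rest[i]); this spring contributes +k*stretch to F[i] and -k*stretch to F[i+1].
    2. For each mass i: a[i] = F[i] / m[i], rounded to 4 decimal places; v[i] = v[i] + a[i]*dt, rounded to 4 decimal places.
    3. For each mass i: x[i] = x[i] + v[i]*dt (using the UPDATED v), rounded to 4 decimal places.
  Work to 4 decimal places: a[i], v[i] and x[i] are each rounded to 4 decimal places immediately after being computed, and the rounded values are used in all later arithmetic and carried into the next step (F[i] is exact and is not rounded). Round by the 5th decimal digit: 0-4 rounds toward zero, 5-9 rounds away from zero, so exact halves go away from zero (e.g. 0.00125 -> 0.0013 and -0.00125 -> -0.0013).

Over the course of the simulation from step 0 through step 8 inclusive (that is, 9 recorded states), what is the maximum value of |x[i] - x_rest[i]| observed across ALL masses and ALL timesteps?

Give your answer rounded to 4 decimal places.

Answer: 2.9785

Derivation:
Step 0: x=[8.0000 11.0000 17.0000] v=[0.0000 0.0000 0.0000]
Step 1: x=[7.7600 11.4800 17.0000] v=[-1.2000 2.4000 0.0000]
Step 2: x=[7.3376 12.2480 17.0768] v=[-2.1120 3.8400 0.3840]
Step 3: x=[6.8280 13.0029 17.3410] v=[-2.5478 3.7747 1.3210]
Step 4: x=[6.3324 13.4640 17.8711] v=[-2.4778 2.3053 2.6505]
Step 5: x=[5.9274 13.4891 18.6561] v=[-2.0252 0.1257 3.9248]
Step 6: x=[5.6473 13.1311 19.5743] v=[-1.4005 -1.7901 4.5912]
Step 7: x=[5.4859 12.6066 20.4216] v=[-0.8070 -2.6226 4.2366]
Step 8: x=[5.4142 12.1932 20.9785] v=[-0.3587 -2.0672 2.7846]
Max displacement = 2.9785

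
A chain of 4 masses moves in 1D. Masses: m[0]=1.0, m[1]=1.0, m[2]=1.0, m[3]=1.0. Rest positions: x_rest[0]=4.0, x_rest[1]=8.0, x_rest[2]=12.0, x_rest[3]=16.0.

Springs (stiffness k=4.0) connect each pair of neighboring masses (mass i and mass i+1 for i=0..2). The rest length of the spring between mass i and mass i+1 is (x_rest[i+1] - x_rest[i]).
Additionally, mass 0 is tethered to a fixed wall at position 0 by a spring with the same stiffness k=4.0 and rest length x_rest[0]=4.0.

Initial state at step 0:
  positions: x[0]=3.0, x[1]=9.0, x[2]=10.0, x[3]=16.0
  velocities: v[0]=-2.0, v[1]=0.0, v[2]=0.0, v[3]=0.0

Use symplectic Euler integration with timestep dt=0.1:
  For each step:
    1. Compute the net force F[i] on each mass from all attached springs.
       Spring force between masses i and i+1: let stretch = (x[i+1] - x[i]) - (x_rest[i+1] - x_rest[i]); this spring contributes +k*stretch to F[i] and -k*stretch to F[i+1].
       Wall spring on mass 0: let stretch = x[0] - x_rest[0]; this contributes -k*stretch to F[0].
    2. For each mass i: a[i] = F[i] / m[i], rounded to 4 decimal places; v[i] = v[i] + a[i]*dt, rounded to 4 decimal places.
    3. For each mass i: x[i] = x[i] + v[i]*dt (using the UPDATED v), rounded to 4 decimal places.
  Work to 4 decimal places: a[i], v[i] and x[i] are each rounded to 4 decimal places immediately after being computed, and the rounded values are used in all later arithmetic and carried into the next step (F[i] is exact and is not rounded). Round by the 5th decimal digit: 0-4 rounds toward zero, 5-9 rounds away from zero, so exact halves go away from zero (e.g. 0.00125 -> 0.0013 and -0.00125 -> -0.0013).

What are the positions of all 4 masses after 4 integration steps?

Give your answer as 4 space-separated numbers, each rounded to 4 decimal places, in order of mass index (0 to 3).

Answer: 3.3042 7.3314 11.6161 15.3575

Derivation:
Step 0: x=[3.0000 9.0000 10.0000 16.0000] v=[-2.0000 0.0000 0.0000 0.0000]
Step 1: x=[2.9200 8.8000 10.2000 15.9200] v=[-0.8000 -2.0000 2.0000 -0.8000]
Step 2: x=[2.9584 8.4208 10.5728 15.7712] v=[0.3840 -3.7920 3.7280 -1.4880]
Step 3: x=[3.0970 7.9092 11.0675 15.5745] v=[1.3856 -5.1162 4.9466 -1.9674]
Step 4: x=[3.3042 7.3314 11.6161 15.3575] v=[2.0717 -5.7778 5.4861 -2.1702]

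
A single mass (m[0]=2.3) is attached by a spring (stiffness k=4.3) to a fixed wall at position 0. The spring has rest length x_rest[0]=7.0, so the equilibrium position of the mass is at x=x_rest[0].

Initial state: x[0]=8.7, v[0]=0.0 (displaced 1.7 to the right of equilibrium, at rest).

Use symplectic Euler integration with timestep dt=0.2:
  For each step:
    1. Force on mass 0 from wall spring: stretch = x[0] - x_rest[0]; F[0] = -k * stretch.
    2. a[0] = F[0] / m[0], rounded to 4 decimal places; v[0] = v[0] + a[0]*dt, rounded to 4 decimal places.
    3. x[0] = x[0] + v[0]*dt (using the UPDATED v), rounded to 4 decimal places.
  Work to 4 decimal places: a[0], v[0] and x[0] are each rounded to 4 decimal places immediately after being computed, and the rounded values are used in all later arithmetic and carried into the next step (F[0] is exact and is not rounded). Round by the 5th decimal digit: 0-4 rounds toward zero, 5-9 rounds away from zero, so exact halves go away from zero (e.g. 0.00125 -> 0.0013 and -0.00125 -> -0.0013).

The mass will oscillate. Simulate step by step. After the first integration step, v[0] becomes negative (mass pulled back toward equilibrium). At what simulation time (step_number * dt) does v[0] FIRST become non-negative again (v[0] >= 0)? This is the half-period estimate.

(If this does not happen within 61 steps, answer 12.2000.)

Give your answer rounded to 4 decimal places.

Answer: 2.4000

Derivation:
Step 0: x=[8.7000] v=[0.0000]
Step 1: x=[8.5729] v=[-0.6357]
Step 2: x=[8.3281] v=[-1.2238]
Step 3: x=[7.9840] v=[-1.7204]
Step 4: x=[7.5663] v=[-2.0883]
Step 5: x=[7.1063] v=[-2.3000]
Step 6: x=[6.6384] v=[-2.3397]
Step 7: x=[6.1975] v=[-2.2045]
Step 8: x=[5.8166] v=[-1.9044]
Step 9: x=[5.5242] v=[-1.4619]
Step 10: x=[5.3422] v=[-0.9101]
Step 11: x=[5.2842] v=[-0.2902]
Step 12: x=[5.3545] v=[0.3514]
First v>=0 after going negative at step 12, time=2.4000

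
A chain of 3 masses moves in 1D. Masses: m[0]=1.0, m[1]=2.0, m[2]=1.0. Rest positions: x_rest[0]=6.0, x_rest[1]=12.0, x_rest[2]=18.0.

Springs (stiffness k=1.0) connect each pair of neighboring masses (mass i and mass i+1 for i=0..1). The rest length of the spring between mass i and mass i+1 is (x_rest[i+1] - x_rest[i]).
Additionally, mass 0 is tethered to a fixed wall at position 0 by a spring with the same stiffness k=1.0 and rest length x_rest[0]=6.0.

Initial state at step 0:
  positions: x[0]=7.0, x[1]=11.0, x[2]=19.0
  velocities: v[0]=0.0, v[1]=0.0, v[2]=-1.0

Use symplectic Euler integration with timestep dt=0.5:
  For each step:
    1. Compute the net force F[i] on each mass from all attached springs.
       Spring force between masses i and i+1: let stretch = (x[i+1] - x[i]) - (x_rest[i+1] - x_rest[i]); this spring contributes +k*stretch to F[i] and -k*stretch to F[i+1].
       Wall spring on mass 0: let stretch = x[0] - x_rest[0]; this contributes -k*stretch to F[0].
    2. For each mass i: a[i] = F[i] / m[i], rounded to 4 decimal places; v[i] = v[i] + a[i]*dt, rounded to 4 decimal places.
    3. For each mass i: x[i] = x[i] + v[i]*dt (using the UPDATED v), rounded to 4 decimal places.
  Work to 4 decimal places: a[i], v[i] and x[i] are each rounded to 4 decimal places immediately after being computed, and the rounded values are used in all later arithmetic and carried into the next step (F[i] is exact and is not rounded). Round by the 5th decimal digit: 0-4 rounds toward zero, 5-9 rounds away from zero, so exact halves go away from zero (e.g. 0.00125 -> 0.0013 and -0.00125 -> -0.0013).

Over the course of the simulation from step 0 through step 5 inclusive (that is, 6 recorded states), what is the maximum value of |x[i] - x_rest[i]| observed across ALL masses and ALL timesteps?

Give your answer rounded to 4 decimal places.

Step 0: x=[7.0000 11.0000 19.0000] v=[0.0000 0.0000 -1.0000]
Step 1: x=[6.2500 11.5000 18.0000] v=[-1.5000 1.0000 -2.0000]
Step 2: x=[5.2500 12.1563 16.8750] v=[-2.0000 1.3125 -2.2500]
Step 3: x=[4.6641 12.5391 16.0703] v=[-1.1719 0.7656 -1.6094]
Step 4: x=[4.8809 12.3789 15.8828] v=[0.4336 -0.3204 -0.3750]
Step 5: x=[5.7520 11.7194 16.3194] v=[1.7422 -1.3190 0.8731]
Max displacement = 2.1172

Answer: 2.1172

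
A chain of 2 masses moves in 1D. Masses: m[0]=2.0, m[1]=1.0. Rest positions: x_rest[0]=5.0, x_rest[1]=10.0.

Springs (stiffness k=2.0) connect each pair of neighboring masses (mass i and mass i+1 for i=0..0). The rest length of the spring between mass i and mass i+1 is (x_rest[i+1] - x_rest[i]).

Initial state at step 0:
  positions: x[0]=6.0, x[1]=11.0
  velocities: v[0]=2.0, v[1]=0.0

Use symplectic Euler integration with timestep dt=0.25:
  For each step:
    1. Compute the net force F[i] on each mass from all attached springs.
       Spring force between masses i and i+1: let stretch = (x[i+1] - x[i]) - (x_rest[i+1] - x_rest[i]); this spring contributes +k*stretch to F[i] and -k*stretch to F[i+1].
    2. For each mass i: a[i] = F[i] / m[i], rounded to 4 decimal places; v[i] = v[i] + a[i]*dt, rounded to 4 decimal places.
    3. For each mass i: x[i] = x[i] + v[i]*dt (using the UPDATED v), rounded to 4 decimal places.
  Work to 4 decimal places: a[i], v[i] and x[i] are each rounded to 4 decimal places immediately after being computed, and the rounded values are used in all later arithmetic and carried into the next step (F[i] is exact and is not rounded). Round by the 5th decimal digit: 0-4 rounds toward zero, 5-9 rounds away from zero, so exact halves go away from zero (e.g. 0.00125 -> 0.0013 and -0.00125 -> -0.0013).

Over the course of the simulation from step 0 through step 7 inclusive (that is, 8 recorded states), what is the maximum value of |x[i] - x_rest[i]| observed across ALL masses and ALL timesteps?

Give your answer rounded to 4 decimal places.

Step 0: x=[6.0000 11.0000] v=[2.0000 0.0000]
Step 1: x=[6.5000 11.0000] v=[2.0000 0.0000]
Step 2: x=[6.9688 11.0625] v=[1.8750 0.2500]
Step 3: x=[7.3809 11.2383] v=[1.6484 0.7032]
Step 4: x=[7.7216 11.5569] v=[1.3628 1.2745]
Step 5: x=[7.9895 12.0211] v=[1.0716 1.8569]
Step 6: x=[8.1969 12.6064] v=[0.8295 2.3411]
Step 7: x=[8.3674 13.2655] v=[0.6819 2.6364]
Max displacement = 3.3674

Answer: 3.3674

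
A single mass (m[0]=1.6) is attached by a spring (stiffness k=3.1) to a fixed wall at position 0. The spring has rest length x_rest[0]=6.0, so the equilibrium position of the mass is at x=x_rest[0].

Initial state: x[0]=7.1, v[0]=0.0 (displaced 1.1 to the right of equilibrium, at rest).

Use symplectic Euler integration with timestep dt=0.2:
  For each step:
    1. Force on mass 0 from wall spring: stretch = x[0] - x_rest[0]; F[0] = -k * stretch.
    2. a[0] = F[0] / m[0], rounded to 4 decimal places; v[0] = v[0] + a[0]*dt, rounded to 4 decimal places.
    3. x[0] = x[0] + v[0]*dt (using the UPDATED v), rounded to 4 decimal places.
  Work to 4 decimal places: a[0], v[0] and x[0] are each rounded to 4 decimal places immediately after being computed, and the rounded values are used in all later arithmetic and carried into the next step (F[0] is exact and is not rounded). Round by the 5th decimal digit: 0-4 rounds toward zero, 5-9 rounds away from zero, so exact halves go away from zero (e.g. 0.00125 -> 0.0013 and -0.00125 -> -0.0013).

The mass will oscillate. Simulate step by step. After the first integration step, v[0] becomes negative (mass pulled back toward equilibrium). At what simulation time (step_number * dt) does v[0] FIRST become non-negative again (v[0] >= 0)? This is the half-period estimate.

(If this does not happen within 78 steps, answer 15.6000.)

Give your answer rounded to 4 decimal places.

Step 0: x=[7.1000] v=[0.0000]
Step 1: x=[7.0147] v=[-0.4263]
Step 2: x=[6.8508] v=[-0.8195]
Step 3: x=[6.6210] v=[-1.1492]
Step 4: x=[6.3430] v=[-1.3898]
Step 5: x=[6.0385] v=[-1.5227]
Step 6: x=[5.7310] v=[-1.5376]
Step 7: x=[5.4443] v=[-1.4334]
Step 8: x=[5.2007] v=[-1.2181]
Step 9: x=[5.0190] v=[-0.9084]
Step 10: x=[4.9133] v=[-0.5283]
Step 11: x=[4.8919] v=[-0.1072]
Step 12: x=[4.9563] v=[0.3222]
First v>=0 after going negative at step 12, time=2.4000

Answer: 2.4000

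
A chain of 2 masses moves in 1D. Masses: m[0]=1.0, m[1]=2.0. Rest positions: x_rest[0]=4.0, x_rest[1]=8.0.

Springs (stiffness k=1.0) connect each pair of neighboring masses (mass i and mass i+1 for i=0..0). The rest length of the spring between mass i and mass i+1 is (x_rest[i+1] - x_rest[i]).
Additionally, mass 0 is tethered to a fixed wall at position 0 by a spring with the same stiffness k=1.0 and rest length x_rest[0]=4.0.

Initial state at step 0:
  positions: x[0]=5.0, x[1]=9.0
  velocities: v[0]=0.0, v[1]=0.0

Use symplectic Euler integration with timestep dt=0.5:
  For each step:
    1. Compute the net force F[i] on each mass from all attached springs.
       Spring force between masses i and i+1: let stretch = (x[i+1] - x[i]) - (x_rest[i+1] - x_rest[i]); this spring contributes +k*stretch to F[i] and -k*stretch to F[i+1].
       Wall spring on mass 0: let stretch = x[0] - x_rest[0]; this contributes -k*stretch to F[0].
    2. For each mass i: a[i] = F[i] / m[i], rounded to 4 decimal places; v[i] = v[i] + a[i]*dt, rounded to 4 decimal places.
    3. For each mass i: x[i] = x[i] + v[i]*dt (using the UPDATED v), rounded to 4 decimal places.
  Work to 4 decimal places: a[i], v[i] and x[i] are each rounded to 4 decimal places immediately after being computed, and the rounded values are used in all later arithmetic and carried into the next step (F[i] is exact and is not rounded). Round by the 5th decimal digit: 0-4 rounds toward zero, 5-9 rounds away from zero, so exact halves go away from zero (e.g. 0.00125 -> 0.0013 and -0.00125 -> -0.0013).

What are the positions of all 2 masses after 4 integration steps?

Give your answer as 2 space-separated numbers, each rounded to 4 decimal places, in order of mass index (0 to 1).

Answer: 3.9229 8.6567

Derivation:
Step 0: x=[5.0000 9.0000] v=[0.0000 0.0000]
Step 1: x=[4.7500 9.0000] v=[-0.5000 0.0000]
Step 2: x=[4.3750 8.9688] v=[-0.7500 -0.0625]
Step 3: x=[4.0547 8.8633] v=[-0.6406 -0.2110]
Step 4: x=[3.9229 8.6567] v=[-0.2637 -0.4132]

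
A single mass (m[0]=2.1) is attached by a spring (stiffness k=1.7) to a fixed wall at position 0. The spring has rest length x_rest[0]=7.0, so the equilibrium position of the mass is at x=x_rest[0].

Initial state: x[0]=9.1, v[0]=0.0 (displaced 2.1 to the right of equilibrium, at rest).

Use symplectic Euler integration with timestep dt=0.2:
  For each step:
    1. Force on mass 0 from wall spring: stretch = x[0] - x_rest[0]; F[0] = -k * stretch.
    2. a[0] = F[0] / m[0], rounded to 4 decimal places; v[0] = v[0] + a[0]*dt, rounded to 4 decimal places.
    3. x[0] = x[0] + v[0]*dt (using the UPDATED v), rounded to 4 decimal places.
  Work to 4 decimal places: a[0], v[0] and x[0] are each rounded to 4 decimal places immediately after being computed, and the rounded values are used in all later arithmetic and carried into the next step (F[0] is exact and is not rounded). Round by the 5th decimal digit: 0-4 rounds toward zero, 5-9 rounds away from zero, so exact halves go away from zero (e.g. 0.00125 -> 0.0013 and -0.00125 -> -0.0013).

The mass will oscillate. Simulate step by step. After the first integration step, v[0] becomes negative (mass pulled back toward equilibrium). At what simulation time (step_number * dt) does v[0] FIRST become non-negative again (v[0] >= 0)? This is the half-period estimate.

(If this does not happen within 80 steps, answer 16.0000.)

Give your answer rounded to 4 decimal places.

Step 0: x=[9.1000] v=[0.0000]
Step 1: x=[9.0320] v=[-0.3400]
Step 2: x=[8.8982] v=[-0.6690]
Step 3: x=[8.7029] v=[-0.9763]
Step 4: x=[8.4525] v=[-1.2520]
Step 5: x=[8.1551] v=[-1.4872]
Step 6: x=[7.8203] v=[-1.6742]
Step 7: x=[7.4589] v=[-1.8070]
Step 8: x=[7.0826] v=[-1.8813]
Step 9: x=[6.7037] v=[-1.8947]
Step 10: x=[6.3344] v=[-1.8467]
Step 11: x=[5.9866] v=[-1.7389]
Step 12: x=[5.6716] v=[-1.5748]
Step 13: x=[5.3997] v=[-1.3597]
Step 14: x=[5.1796] v=[-1.1006]
Step 15: x=[5.0184] v=[-0.8059]
Step 16: x=[4.9214] v=[-0.4851]
Step 17: x=[4.8917] v=[-0.1486]
Step 18: x=[4.9302] v=[0.1927]
First v>=0 after going negative at step 18, time=3.6000

Answer: 3.6000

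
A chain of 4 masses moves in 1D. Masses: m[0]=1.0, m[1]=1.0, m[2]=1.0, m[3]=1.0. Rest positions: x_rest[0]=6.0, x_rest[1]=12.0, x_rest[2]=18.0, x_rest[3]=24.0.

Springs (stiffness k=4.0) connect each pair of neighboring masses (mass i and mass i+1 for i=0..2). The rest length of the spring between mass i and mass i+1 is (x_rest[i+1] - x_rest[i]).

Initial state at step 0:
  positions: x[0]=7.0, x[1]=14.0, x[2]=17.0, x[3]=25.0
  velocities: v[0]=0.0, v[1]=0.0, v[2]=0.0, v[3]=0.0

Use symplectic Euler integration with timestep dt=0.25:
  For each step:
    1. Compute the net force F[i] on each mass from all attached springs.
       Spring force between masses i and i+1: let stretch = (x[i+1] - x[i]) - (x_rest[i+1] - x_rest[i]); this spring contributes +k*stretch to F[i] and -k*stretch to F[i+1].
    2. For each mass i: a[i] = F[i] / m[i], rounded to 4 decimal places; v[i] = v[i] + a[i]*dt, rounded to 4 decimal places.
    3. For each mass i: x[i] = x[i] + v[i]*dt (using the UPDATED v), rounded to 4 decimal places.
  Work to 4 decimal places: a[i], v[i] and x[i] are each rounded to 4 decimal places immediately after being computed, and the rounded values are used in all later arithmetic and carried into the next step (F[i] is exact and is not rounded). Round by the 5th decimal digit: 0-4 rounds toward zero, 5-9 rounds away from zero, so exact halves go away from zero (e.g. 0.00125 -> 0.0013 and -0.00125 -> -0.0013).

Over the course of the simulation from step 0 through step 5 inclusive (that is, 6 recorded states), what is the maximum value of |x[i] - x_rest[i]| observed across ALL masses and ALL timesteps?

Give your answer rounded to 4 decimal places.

Answer: 2.3281

Derivation:
Step 0: x=[7.0000 14.0000 17.0000 25.0000] v=[0.0000 0.0000 0.0000 0.0000]
Step 1: x=[7.2500 13.0000 18.2500 24.5000] v=[1.0000 -4.0000 5.0000 -2.0000]
Step 2: x=[7.4375 11.8750 19.7500 23.9375] v=[0.7500 -4.5000 6.0000 -2.2500]
Step 3: x=[7.2344 11.6094 20.3281 23.8281] v=[-0.8125 -1.0625 2.3125 -0.4375]
Step 4: x=[6.6250 12.4297 19.6016 24.3437] v=[-2.4375 3.2812 -2.9062 2.0625]
Step 5: x=[5.9668 13.5918 18.2676 25.1738] v=[-2.6328 4.6484 -5.3360 3.3204]
Max displacement = 2.3281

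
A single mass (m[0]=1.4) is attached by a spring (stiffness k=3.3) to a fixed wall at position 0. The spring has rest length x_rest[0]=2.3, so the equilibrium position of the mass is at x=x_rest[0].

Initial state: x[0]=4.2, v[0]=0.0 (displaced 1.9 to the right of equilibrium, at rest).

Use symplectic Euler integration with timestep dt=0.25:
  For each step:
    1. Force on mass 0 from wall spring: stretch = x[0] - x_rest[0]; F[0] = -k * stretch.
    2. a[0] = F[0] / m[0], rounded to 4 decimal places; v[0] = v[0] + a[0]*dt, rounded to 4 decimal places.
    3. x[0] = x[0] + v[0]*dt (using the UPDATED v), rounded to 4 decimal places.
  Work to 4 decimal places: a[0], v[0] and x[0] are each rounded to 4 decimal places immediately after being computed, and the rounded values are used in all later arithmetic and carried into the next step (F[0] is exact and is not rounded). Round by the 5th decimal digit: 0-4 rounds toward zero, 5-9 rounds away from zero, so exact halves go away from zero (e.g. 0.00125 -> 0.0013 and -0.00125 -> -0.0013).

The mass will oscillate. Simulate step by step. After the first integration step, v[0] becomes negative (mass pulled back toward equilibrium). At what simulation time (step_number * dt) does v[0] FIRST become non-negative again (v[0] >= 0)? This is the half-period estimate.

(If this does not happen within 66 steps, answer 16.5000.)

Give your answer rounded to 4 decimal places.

Step 0: x=[4.2000] v=[0.0000]
Step 1: x=[3.9201] v=[-1.1197]
Step 2: x=[3.4015] v=[-2.0744]
Step 3: x=[2.7206] v=[-2.7235]
Step 4: x=[1.9778] v=[-2.9714]
Step 5: x=[1.2824] v=[-2.7815]
Step 6: x=[0.7369] v=[-2.1819]
Step 7: x=[0.4217] v=[-1.2608]
Step 8: x=[0.3832] v=[-0.1540]
Step 9: x=[0.6271] v=[0.9756]
First v>=0 after going negative at step 9, time=2.2500

Answer: 2.2500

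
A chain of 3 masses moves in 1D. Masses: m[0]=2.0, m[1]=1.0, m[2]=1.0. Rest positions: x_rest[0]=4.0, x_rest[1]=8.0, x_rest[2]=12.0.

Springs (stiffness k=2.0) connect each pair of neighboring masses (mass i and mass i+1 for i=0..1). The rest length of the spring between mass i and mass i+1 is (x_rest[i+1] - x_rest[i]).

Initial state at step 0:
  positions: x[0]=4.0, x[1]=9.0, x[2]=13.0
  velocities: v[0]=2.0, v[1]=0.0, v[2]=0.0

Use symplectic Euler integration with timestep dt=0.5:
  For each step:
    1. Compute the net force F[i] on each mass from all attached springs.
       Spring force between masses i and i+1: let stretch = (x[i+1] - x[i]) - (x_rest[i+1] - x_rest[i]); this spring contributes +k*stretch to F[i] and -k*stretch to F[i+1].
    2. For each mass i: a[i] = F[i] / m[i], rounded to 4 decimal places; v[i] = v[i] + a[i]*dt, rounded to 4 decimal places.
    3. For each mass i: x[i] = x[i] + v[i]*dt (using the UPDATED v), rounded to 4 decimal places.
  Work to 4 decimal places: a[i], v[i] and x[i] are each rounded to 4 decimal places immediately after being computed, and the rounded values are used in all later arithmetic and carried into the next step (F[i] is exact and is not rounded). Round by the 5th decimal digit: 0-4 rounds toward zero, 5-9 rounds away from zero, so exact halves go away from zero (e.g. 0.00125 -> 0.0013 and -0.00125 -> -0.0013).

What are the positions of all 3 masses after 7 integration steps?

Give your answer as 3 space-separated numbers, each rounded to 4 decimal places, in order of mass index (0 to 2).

Answer: 7.5098 11.7020 17.2793

Derivation:
Step 0: x=[4.0000 9.0000 13.0000] v=[2.0000 0.0000 0.0000]
Step 1: x=[5.2500 8.5000 13.0000] v=[2.5000 -1.0000 0.0000]
Step 2: x=[6.3125 8.6250 12.7500] v=[2.1250 0.2500 -0.5000]
Step 3: x=[6.9532 9.6563 12.4375] v=[1.2813 2.0625 -0.6250]
Step 4: x=[7.2697 10.7266 12.7344] v=[0.6329 2.1406 0.5938]
Step 5: x=[7.4504 11.0724 14.0274] v=[0.3614 0.6915 2.5860]
Step 6: x=[7.5366 11.0847 15.8429] v=[0.1724 0.0245 3.6310]
Step 7: x=[7.5098 11.7020 17.2793] v=[-0.0536 1.2346 2.8728]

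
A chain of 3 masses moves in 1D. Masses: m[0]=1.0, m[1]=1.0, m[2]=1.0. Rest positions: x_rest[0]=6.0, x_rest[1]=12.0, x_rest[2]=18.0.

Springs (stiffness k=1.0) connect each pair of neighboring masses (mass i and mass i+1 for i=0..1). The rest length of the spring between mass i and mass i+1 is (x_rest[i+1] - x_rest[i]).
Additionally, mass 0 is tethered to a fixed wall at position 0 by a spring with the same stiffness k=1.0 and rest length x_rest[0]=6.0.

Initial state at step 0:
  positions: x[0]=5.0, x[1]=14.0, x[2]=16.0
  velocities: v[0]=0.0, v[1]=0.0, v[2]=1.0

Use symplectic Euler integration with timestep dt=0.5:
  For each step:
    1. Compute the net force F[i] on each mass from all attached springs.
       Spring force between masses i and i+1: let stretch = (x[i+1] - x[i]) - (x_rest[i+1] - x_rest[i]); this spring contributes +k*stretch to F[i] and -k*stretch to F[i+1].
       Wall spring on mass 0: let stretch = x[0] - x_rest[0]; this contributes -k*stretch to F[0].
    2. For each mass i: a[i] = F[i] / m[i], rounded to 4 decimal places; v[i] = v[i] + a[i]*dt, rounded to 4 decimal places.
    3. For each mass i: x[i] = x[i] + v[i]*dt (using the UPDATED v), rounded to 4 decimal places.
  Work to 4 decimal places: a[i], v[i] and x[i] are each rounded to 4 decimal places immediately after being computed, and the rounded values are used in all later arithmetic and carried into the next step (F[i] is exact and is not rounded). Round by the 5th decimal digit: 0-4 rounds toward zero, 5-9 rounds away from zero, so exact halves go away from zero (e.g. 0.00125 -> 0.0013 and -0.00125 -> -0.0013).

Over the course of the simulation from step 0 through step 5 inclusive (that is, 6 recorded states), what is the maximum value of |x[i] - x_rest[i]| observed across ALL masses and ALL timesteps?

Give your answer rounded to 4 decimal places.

Answer: 2.3125

Derivation:
Step 0: x=[5.0000 14.0000 16.0000] v=[0.0000 0.0000 1.0000]
Step 1: x=[6.0000 12.2500 17.5000] v=[2.0000 -3.5000 3.0000]
Step 2: x=[7.0625 10.2500 19.1875] v=[2.1250 -4.0000 3.3750]
Step 3: x=[7.1563 9.6875 20.1407] v=[0.1875 -1.1250 1.9063]
Step 4: x=[6.0938 11.1055 19.9806] v=[-2.1251 2.8360 -0.3203]
Step 5: x=[4.7607 13.4894 19.1017] v=[-2.6662 4.7677 -1.7579]
Max displacement = 2.3125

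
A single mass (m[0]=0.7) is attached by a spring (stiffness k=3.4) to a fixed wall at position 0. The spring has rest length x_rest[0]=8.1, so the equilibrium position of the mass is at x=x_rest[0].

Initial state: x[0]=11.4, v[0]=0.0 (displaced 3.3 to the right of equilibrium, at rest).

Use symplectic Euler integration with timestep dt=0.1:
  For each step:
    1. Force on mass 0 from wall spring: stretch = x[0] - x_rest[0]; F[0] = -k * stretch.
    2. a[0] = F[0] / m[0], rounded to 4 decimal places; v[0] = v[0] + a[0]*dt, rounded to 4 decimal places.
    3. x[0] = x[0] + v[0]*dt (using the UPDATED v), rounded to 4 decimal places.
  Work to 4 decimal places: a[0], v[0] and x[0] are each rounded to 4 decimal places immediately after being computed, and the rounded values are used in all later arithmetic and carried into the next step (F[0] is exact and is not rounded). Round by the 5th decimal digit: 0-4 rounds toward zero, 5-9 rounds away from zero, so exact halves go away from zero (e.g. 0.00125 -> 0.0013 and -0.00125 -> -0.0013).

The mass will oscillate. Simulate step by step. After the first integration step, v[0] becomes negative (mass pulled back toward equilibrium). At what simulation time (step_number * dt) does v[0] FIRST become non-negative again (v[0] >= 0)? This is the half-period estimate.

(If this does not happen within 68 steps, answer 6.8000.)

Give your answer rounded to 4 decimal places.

Answer: 1.5000

Derivation:
Step 0: x=[11.4000] v=[0.0000]
Step 1: x=[11.2397] v=[-1.6029]
Step 2: x=[10.9269] v=[-3.1279]
Step 3: x=[10.4768] v=[-4.5010]
Step 4: x=[9.9113] v=[-5.6555]
Step 5: x=[9.2578] v=[-6.5353]
Step 6: x=[8.5480] v=[-7.0977]
Step 7: x=[7.8165] v=[-7.3153]
Step 8: x=[7.0987] v=[-7.1776]
Step 9: x=[6.4296] v=[-6.6913]
Step 10: x=[5.8416] v=[-5.8800]
Step 11: x=[5.3633] v=[-4.7831]
Step 12: x=[5.0179] v=[-3.4539]
Step 13: x=[4.8222] v=[-1.9569]
Step 14: x=[4.7857] v=[-0.3648]
Step 15: x=[4.9102] v=[1.2450]
First v>=0 after going negative at step 15, time=1.5000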